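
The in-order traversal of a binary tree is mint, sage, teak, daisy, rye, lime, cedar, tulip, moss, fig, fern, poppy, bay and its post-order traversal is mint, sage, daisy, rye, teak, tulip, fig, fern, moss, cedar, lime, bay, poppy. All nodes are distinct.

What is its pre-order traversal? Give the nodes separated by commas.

poppy, lime, teak, sage, mint, rye, daisy, cedar, moss, tulip, fern, fig, bay

The last element of post-order is the root; it splits in-order into left and right subtrees.
Root poppy: left subtree has 11 nodes {mint, sage, teak, daisy, rye, lime, cedar, tulip, moss, fig, fern}, right has 1 {bay}.
  Root lime: left subtree has 5 nodes {mint, sage, teak, daisy, rye}, right has 5 {cedar, tulip, moss, fig, fern}.
    Root teak: left subtree has 2 nodes {mint, sage}, right has 2 {daisy, rye}.
      Root sage: left subtree has 1 node {mint}, right has 0 { }.
      Root rye: left subtree has 1 node {daisy}, right has 0 { }.
    Root cedar: left subtree has 0 nodes { }, right has 4 {tulip, moss, fig, fern}.
      Root moss: left subtree has 1 node {tulip}, right has 2 {fig, fern}.
        Root fern: left subtree has 1 node {fig}, right has 0 { }.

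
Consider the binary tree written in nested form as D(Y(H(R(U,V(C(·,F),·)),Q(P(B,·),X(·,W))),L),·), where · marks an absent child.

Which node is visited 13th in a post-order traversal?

Y

Post-order visits the left subtree, then the right subtree, then the node.
At D: go left to Y.
  At Y: go left to H.
    At H: go left to R.
      At R: go left to U.
        U is a leaf — visit U.
      At R: go right to V.
        At V: go left to C.
          At C: no left child.
          At C: go right to F.
            F is a leaf — visit F.
          Visit C.
        At V: no right child.
        Visit V.
      Visit R.
    At H: go right to Q.
      At Q: go left to P.
        At P: go left to B.
          B is a leaf — visit B.
        At P: no right child.
        Visit P.
      At Q: go right to X.
        At X: no left child.
        At X: go right to W.
          W is a leaf — visit W.
        Visit X.
      Visit Q.
    Visit H.
  At Y: go right to L.
    L is a leaf — visit L.
  Visit Y.
At D: no right child.
Visit D.
Full post-order sequence: U, F, C, V, R, B, P, W, X, Q, H, L, Y, D.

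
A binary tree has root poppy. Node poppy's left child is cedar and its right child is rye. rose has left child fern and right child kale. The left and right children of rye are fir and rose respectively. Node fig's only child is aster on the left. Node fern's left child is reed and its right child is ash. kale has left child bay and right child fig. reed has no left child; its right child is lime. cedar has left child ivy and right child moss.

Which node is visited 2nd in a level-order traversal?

Level-order visits nodes level by level from the root, left to right within each level.
Level 0: poppy
Level 1: cedar, rye
Level 2: ivy, moss, fir, rose
Level 3: fern, kale
Level 4: reed, ash, bay, fig
Level 5: lime, aster
Full level-order sequence: poppy, cedar, rye, ivy, moss, fir, rose, fern, kale, reed, ash, bay, fig, lime, aster.

cedar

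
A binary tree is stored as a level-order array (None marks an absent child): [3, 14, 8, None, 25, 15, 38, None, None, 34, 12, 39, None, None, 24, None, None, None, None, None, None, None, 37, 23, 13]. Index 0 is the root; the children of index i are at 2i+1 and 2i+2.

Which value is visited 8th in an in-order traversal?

In-order visits the left subtree, then the node, then the right subtree.
At 3: go left to 14.
  At 14: no left child.
  Visit 14.
  At 14: go right to 25.
    At 25: go left to 34.
      34 is a leaf — visit 34.
    Visit 25.
    At 25: go right to 12.
      At 12: no left child.
      Visit 12.
      At 12: go right to 37.
        37 is a leaf — visit 37.
Visit 3.
At 3: go right to 8.
  At 8: go left to 15.
    At 15: go left to 39.
      At 39: go left to 23.
        23 is a leaf — visit 23.
      Visit 39.
      At 39: go right to 13.
        13 is a leaf — visit 13.
    Visit 15.
    At 15: no right child.
  Visit 8.
  At 8: go right to 38.
    At 38: no left child.
    Visit 38.
    At 38: go right to 24.
      24 is a leaf — visit 24.
Full in-order sequence: 14, 34, 25, 12, 37, 3, 23, 39, 13, 15, 8, 38, 24.

39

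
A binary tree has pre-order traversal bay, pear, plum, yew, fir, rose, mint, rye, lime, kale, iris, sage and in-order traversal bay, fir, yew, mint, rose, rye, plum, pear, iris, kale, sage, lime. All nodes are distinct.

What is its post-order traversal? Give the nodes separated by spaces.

fir mint rye rose yew plum iris sage kale lime pear bay

The first element of pre-order is the root; it splits in-order into left and right subtrees.
Root bay: left subtree has 0 nodes { }, right has 11 {fir, yew, mint, rose, rye, plum, pear, iris, kale, sage, lime}.
  Root pear: left subtree has 6 nodes {fir, yew, mint, rose, rye, plum}, right has 4 {iris, kale, sage, lime}.
    Root plum: left subtree has 5 nodes {fir, yew, mint, rose, rye}, right has 0 { }.
      Root yew: left subtree has 1 node {fir}, right has 3 {mint, rose, rye}.
        Root rose: left subtree has 1 node {mint}, right has 1 {rye}.
    Root lime: left subtree has 3 nodes {iris, kale, sage}, right has 0 { }.
      Root kale: left subtree has 1 node {iris}, right has 1 {sage}.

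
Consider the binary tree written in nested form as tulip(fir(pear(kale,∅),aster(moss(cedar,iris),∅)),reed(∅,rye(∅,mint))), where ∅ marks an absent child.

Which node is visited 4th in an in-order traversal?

In-order visits the left subtree, then the node, then the right subtree.
At tulip: go left to fir.
  At fir: go left to pear.
    At pear: go left to kale.
      kale is a leaf — visit kale.
    Visit pear.
    At pear: no right child.
  Visit fir.
  At fir: go right to aster.
    At aster: go left to moss.
      At moss: go left to cedar.
        cedar is a leaf — visit cedar.
      Visit moss.
      At moss: go right to iris.
        iris is a leaf — visit iris.
    Visit aster.
    At aster: no right child.
Visit tulip.
At tulip: go right to reed.
  At reed: no left child.
  Visit reed.
  At reed: go right to rye.
    At rye: no left child.
    Visit rye.
    At rye: go right to mint.
      mint is a leaf — visit mint.
Full in-order sequence: kale, pear, fir, cedar, moss, iris, aster, tulip, reed, rye, mint.

cedar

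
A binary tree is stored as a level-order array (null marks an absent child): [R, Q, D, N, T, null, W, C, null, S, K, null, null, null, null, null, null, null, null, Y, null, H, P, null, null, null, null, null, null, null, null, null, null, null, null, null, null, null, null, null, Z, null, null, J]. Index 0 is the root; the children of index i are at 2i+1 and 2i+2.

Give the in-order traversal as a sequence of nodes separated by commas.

In-order visits the left subtree, then the node, then the right subtree.
At R: go left to Q.
  At Q: go left to N.
    At N: go left to C.
      C is a leaf — visit C.
    Visit N.
    At N: no right child.
  Visit Q.
  At Q: go right to T.
    At T: go left to S.
      At S: go left to Y.
        At Y: no left child.
        Visit Y.
        At Y: go right to Z.
          Z is a leaf — visit Z.
      Visit S.
      At S: no right child.
    Visit T.
    At T: go right to K.
      At K: go left to H.
        At H: go left to J.
          J is a leaf — visit J.
        Visit H.
        At H: no right child.
      Visit K.
      At K: go right to P.
        P is a leaf — visit P.
Visit R.
At R: go right to D.
  At D: no left child.
  Visit D.
  At D: go right to W.
    W is a leaf — visit W.

C, N, Q, Y, Z, S, T, J, H, K, P, R, D, W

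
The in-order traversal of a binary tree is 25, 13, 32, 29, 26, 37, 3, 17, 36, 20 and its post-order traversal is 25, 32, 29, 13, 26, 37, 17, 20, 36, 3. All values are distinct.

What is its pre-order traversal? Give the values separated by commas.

The last element of post-order is the root; it splits in-order into left and right subtrees.
Root 3: left subtree has 6 nodes {25, 13, 32, 29, 26, 37}, right has 3 {17, 36, 20}.
  Root 37: left subtree has 5 nodes {25, 13, 32, 29, 26}, right has 0 { }.
    Root 26: left subtree has 4 nodes {25, 13, 32, 29}, right has 0 { }.
      Root 13: left subtree has 1 node {25}, right has 2 {32, 29}.
        Root 29: left subtree has 1 node {32}, right has 0 { }.
  Root 36: left subtree has 1 node {17}, right has 1 {20}.

3, 37, 26, 13, 25, 29, 32, 36, 17, 20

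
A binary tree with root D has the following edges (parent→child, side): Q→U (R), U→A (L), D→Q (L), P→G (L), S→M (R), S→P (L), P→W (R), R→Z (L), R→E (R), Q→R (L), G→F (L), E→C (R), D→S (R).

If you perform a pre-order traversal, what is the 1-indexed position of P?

10

Pre-order visits the node, then its left subtree, then its right subtree.
Visit D.
At D: go left to Q.
  Visit Q.
  At Q: go left to R.
    Visit R.
    At R: go left to Z.
      Z is a leaf — visit Z.
    At R: go right to E.
      Visit E.
      At E: no left child.
      At E: go right to C.
        C is a leaf — visit C.
  At Q: go right to U.
    Visit U.
    At U: go left to A.
      A is a leaf — visit A.
    At U: no right child.
At D: go right to S.
  Visit S.
  At S: go left to P.
    Visit P.
    At P: go left to G.
      Visit G.
      At G: go left to F.
        F is a leaf — visit F.
      At G: no right child.
    At P: go right to W.
      W is a leaf — visit W.
  At S: go right to M.
    M is a leaf — visit M.
Full pre-order sequence: D, Q, R, Z, E, C, U, A, S, P, G, F, W, M.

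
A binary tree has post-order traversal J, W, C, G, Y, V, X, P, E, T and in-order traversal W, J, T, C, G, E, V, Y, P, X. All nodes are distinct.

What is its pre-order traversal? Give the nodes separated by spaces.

T W J E G C P V Y X

The last element of post-order is the root; it splits in-order into left and right subtrees.
Root T: left subtree has 2 nodes {W, J}, right has 7 {C, G, E, V, Y, P, X}.
  Root W: left subtree has 0 nodes { }, right has 1 {J}.
  Root E: left subtree has 2 nodes {C, G}, right has 4 {V, Y, P, X}.
    Root G: left subtree has 1 node {C}, right has 0 { }.
    Root P: left subtree has 2 nodes {V, Y}, right has 1 {X}.
      Root V: left subtree has 0 nodes { }, right has 1 {Y}.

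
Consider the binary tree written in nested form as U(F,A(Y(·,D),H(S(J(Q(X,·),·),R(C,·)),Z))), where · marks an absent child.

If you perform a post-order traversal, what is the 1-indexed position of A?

Post-order visits the left subtree, then the right subtree, then the node.
At U: go left to F.
  F is a leaf — visit F.
At U: go right to A.
  At A: go left to Y.
    At Y: no left child.
    At Y: go right to D.
      D is a leaf — visit D.
    Visit Y.
  At A: go right to H.
    At H: go left to S.
      At S: go left to J.
        At J: go left to Q.
          At Q: go left to X.
            X is a leaf — visit X.
          At Q: no right child.
          Visit Q.
        At J: no right child.
        Visit J.
      At S: go right to R.
        At R: go left to C.
          C is a leaf — visit C.
        At R: no right child.
        Visit R.
      Visit S.
    At H: go right to Z.
      Z is a leaf — visit Z.
    Visit H.
  Visit A.
Visit U.
Full post-order sequence: F, D, Y, X, Q, J, C, R, S, Z, H, A, U.

12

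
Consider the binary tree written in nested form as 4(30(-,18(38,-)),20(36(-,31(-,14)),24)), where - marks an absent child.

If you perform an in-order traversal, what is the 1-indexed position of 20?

In-order visits the left subtree, then the node, then the right subtree.
At 4: go left to 30.
  At 30: no left child.
  Visit 30.
  At 30: go right to 18.
    At 18: go left to 38.
      38 is a leaf — visit 38.
    Visit 18.
    At 18: no right child.
Visit 4.
At 4: go right to 20.
  At 20: go left to 36.
    At 36: no left child.
    Visit 36.
    At 36: go right to 31.
      At 31: no left child.
      Visit 31.
      At 31: go right to 14.
        14 is a leaf — visit 14.
  Visit 20.
  At 20: go right to 24.
    24 is a leaf — visit 24.
Full in-order sequence: 30, 38, 18, 4, 36, 31, 14, 20, 24.

8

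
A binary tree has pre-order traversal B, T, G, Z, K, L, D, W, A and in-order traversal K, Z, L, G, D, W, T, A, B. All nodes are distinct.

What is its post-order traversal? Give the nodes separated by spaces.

The first element of pre-order is the root; it splits in-order into left and right subtrees.
Root B: left subtree has 8 nodes {K, Z, L, G, D, W, T, A}, right has 0 { }.
  Root T: left subtree has 6 nodes {K, Z, L, G, D, W}, right has 1 {A}.
    Root G: left subtree has 3 nodes {K, Z, L}, right has 2 {D, W}.
      Root Z: left subtree has 1 node {K}, right has 1 {L}.
      Root D: left subtree has 0 nodes { }, right has 1 {W}.

K L Z W D G A T B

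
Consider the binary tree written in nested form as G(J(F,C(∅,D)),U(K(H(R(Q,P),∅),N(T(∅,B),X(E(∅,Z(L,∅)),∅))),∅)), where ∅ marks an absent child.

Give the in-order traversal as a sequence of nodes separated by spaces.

F J C D G Q R P H K T B N E L Z X U

In-order visits the left subtree, then the node, then the right subtree.
At G: go left to J.
  At J: go left to F.
    F is a leaf — visit F.
  Visit J.
  At J: go right to C.
    At C: no left child.
    Visit C.
    At C: go right to D.
      D is a leaf — visit D.
Visit G.
At G: go right to U.
  At U: go left to K.
    At K: go left to H.
      At H: go left to R.
        At R: go left to Q.
          Q is a leaf — visit Q.
        Visit R.
        At R: go right to P.
          P is a leaf — visit P.
      Visit H.
      At H: no right child.
    Visit K.
    At K: go right to N.
      At N: go left to T.
        At T: no left child.
        Visit T.
        At T: go right to B.
          B is a leaf — visit B.
      Visit N.
      At N: go right to X.
        At X: go left to E.
          At E: no left child.
          Visit E.
          At E: go right to Z.
            At Z: go left to L.
              L is a leaf — visit L.
            Visit Z.
            At Z: no right child.
        Visit X.
        At X: no right child.
  Visit U.
  At U: no right child.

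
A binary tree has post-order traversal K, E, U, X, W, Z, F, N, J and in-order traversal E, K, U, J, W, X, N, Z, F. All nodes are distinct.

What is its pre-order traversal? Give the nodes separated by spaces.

The last element of post-order is the root; it splits in-order into left and right subtrees.
Root J: left subtree has 3 nodes {E, K, U}, right has 5 {W, X, N, Z, F}.
  Root U: left subtree has 2 nodes {E, K}, right has 0 { }.
    Root E: left subtree has 0 nodes { }, right has 1 {K}.
  Root N: left subtree has 2 nodes {W, X}, right has 2 {Z, F}.
    Root W: left subtree has 0 nodes { }, right has 1 {X}.
    Root F: left subtree has 1 node {Z}, right has 0 { }.

J U E K N W X F Z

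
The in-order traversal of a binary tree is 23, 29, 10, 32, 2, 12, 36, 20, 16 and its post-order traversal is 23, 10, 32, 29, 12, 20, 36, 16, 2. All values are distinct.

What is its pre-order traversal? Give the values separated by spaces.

The last element of post-order is the root; it splits in-order into left and right subtrees.
Root 2: left subtree has 4 nodes {23, 29, 10, 32}, right has 4 {12, 36, 20, 16}.
  Root 29: left subtree has 1 node {23}, right has 2 {10, 32}.
    Root 32: left subtree has 1 node {10}, right has 0 { }.
  Root 16: left subtree has 3 nodes {12, 36, 20}, right has 0 { }.
    Root 36: left subtree has 1 node {12}, right has 1 {20}.

2 29 23 32 10 16 36 12 20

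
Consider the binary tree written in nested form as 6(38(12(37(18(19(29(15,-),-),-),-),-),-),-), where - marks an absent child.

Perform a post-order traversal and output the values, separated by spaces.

15 29 19 18 37 12 38 6

Post-order visits the left subtree, then the right subtree, then the node.
At 6: go left to 38.
  At 38: go left to 12.
    At 12: go left to 37.
      At 37: go left to 18.
        At 18: go left to 19.
          At 19: go left to 29.
            At 29: go left to 15.
              15 is a leaf — visit 15.
            At 29: no right child.
            Visit 29.
          At 19: no right child.
          Visit 19.
        At 18: no right child.
        Visit 18.
      At 37: no right child.
      Visit 37.
    At 12: no right child.
    Visit 12.
  At 38: no right child.
  Visit 38.
At 6: no right child.
Visit 6.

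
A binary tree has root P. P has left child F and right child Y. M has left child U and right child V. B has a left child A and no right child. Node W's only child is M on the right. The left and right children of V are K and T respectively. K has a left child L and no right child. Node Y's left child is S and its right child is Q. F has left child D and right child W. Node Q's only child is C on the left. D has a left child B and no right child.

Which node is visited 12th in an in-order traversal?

In-order visits the left subtree, then the node, then the right subtree.
At P: go left to F.
  At F: go left to D.
    At D: go left to B.
      At B: go left to A.
        A is a leaf — visit A.
      Visit B.
      At B: no right child.
    Visit D.
    At D: no right child.
  Visit F.
  At F: go right to W.
    At W: no left child.
    Visit W.
    At W: go right to M.
      At M: go left to U.
        U is a leaf — visit U.
      Visit M.
      At M: go right to V.
        At V: go left to K.
          At K: go left to L.
            L is a leaf — visit L.
          Visit K.
          At K: no right child.
        Visit V.
        At V: go right to T.
          T is a leaf — visit T.
Visit P.
At P: go right to Y.
  At Y: go left to S.
    S is a leaf — visit S.
  Visit Y.
  At Y: go right to Q.
    At Q: go left to C.
      C is a leaf — visit C.
    Visit Q.
    At Q: no right child.
Full in-order sequence: A, B, D, F, W, U, M, L, K, V, T, P, S, Y, C, Q.

P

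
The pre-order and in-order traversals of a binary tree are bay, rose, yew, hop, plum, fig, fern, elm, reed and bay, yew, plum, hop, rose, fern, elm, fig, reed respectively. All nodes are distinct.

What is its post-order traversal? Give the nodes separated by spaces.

plum hop yew elm fern reed fig rose bay

The first element of pre-order is the root; it splits in-order into left and right subtrees.
Root bay: left subtree has 0 nodes { }, right has 8 {yew, plum, hop, rose, fern, elm, fig, reed}.
  Root rose: left subtree has 3 nodes {yew, plum, hop}, right has 4 {fern, elm, fig, reed}.
    Root yew: left subtree has 0 nodes { }, right has 2 {plum, hop}.
      Root hop: left subtree has 1 node {plum}, right has 0 { }.
    Root fig: left subtree has 2 nodes {fern, elm}, right has 1 {reed}.
      Root fern: left subtree has 0 nodes { }, right has 1 {elm}.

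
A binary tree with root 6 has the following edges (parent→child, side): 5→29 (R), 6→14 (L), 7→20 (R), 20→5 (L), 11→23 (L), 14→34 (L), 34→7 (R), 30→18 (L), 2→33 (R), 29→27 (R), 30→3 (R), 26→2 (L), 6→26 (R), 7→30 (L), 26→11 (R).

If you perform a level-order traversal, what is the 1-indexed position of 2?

Level-order visits nodes level by level from the root, left to right within each level.
Level 0: 6
Level 1: 14, 26
Level 2: 34, 2, 11
Level 3: 7, 33, 23
Level 4: 30, 20
Level 5: 18, 3, 5
Level 6: 29
Level 7: 27
Full level-order sequence: 6, 14, 26, 34, 2, 11, 7, 33, 23, 30, 20, 18, 3, 5, 29, 27.

5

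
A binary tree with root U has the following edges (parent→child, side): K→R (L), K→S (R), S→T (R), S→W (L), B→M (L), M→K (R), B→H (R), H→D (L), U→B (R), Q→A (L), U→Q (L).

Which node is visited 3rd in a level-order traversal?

Level-order visits nodes level by level from the root, left to right within each level.
Level 0: U
Level 1: Q, B
Level 2: A, M, H
Level 3: K, D
Level 4: R, S
Level 5: W, T
Full level-order sequence: U, Q, B, A, M, H, K, D, R, S, W, T.

B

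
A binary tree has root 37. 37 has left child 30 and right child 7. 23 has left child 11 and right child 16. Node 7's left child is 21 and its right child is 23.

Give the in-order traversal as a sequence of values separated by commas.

30, 37, 21, 7, 11, 23, 16

In-order visits the left subtree, then the node, then the right subtree.
At 37: go left to 30.
  30 is a leaf — visit 30.
Visit 37.
At 37: go right to 7.
  At 7: go left to 21.
    21 is a leaf — visit 21.
  Visit 7.
  At 7: go right to 23.
    At 23: go left to 11.
      11 is a leaf — visit 11.
    Visit 23.
    At 23: go right to 16.
      16 is a leaf — visit 16.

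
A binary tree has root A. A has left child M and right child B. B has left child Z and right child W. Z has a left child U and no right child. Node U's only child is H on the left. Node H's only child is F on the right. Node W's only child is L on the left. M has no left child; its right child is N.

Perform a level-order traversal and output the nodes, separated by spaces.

A M B N Z W U L H F

Level-order visits nodes level by level from the root, left to right within each level.
Level 0: A
Level 1: M, B
Level 2: N, Z, W
Level 3: U, L
Level 4: H
Level 5: F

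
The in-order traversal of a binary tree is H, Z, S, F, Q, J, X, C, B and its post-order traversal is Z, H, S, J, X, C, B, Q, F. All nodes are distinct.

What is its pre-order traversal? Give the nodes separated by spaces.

F S H Z Q B C X J

The last element of post-order is the root; it splits in-order into left and right subtrees.
Root F: left subtree has 3 nodes {H, Z, S}, right has 5 {Q, J, X, C, B}.
  Root S: left subtree has 2 nodes {H, Z}, right has 0 { }.
    Root H: left subtree has 0 nodes { }, right has 1 {Z}.
  Root Q: left subtree has 0 nodes { }, right has 4 {J, X, C, B}.
    Root B: left subtree has 3 nodes {J, X, C}, right has 0 { }.
      Root C: left subtree has 2 nodes {J, X}, right has 0 { }.
        Root X: left subtree has 1 node {J}, right has 0 { }.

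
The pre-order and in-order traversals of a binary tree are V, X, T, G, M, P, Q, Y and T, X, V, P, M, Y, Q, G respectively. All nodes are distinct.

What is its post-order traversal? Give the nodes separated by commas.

The first element of pre-order is the root; it splits in-order into left and right subtrees.
Root V: left subtree has 2 nodes {T, X}, right has 5 {P, M, Y, Q, G}.
  Root X: left subtree has 1 node {T}, right has 0 { }.
  Root G: left subtree has 4 nodes {P, M, Y, Q}, right has 0 { }.
    Root M: left subtree has 1 node {P}, right has 2 {Y, Q}.
      Root Q: left subtree has 1 node {Y}, right has 0 { }.

T, X, P, Y, Q, M, G, V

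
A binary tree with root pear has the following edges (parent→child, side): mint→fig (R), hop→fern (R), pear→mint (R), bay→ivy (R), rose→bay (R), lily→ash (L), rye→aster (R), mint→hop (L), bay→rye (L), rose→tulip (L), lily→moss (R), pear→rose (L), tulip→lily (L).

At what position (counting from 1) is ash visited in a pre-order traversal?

5

Pre-order visits the node, then its left subtree, then its right subtree.
Visit pear.
At pear: go left to rose.
  Visit rose.
  At rose: go left to tulip.
    Visit tulip.
    At tulip: go left to lily.
      Visit lily.
      At lily: go left to ash.
        ash is a leaf — visit ash.
      At lily: go right to moss.
        moss is a leaf — visit moss.
    At tulip: no right child.
  At rose: go right to bay.
    Visit bay.
    At bay: go left to rye.
      Visit rye.
      At rye: no left child.
      At rye: go right to aster.
        aster is a leaf — visit aster.
    At bay: go right to ivy.
      ivy is a leaf — visit ivy.
At pear: go right to mint.
  Visit mint.
  At mint: go left to hop.
    Visit hop.
    At hop: no left child.
    At hop: go right to fern.
      fern is a leaf — visit fern.
  At mint: go right to fig.
    fig is a leaf — visit fig.
Full pre-order sequence: pear, rose, tulip, lily, ash, moss, bay, rye, aster, ivy, mint, hop, fern, fig.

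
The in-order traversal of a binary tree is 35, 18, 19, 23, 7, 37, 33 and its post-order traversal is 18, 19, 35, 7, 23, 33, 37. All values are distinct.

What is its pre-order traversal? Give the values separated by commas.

The last element of post-order is the root; it splits in-order into left and right subtrees.
Root 37: left subtree has 5 nodes {35, 18, 19, 23, 7}, right has 1 {33}.
  Root 23: left subtree has 3 nodes {35, 18, 19}, right has 1 {7}.
    Root 35: left subtree has 0 nodes { }, right has 2 {18, 19}.
      Root 19: left subtree has 1 node {18}, right has 0 { }.

37, 23, 35, 19, 18, 7, 33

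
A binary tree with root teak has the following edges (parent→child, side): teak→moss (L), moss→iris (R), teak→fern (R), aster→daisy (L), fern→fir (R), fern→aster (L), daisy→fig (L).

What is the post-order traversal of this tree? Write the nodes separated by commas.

iris, moss, fig, daisy, aster, fir, fern, teak

Post-order visits the left subtree, then the right subtree, then the node.
At teak: go left to moss.
  At moss: no left child.
  At moss: go right to iris.
    iris is a leaf — visit iris.
  Visit moss.
At teak: go right to fern.
  At fern: go left to aster.
    At aster: go left to daisy.
      At daisy: go left to fig.
        fig is a leaf — visit fig.
      At daisy: no right child.
      Visit daisy.
    At aster: no right child.
    Visit aster.
  At fern: go right to fir.
    fir is a leaf — visit fir.
  Visit fern.
Visit teak.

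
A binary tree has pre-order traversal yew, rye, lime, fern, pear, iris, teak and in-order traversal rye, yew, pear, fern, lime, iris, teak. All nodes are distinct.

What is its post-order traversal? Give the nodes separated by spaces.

The first element of pre-order is the root; it splits in-order into left and right subtrees.
Root yew: left subtree has 1 node {rye}, right has 5 {pear, fern, lime, iris, teak}.
  Root lime: left subtree has 2 nodes {pear, fern}, right has 2 {iris, teak}.
    Root fern: left subtree has 1 node {pear}, right has 0 { }.
    Root iris: left subtree has 0 nodes { }, right has 1 {teak}.

rye pear fern teak iris lime yew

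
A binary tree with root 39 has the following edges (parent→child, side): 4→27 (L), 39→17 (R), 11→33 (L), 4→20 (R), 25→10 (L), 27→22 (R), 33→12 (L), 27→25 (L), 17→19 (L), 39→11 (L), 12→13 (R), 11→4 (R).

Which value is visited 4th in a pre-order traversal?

12

Pre-order visits the node, then its left subtree, then its right subtree.
Visit 39.
At 39: go left to 11.
  Visit 11.
  At 11: go left to 33.
    Visit 33.
    At 33: go left to 12.
      Visit 12.
      At 12: no left child.
      At 12: go right to 13.
        13 is a leaf — visit 13.
    At 33: no right child.
  At 11: go right to 4.
    Visit 4.
    At 4: go left to 27.
      Visit 27.
      At 27: go left to 25.
        Visit 25.
        At 25: go left to 10.
          10 is a leaf — visit 10.
        At 25: no right child.
      At 27: go right to 22.
        22 is a leaf — visit 22.
    At 4: go right to 20.
      20 is a leaf — visit 20.
At 39: go right to 17.
  Visit 17.
  At 17: go left to 19.
    19 is a leaf — visit 19.
  At 17: no right child.
Full pre-order sequence: 39, 11, 33, 12, 13, 4, 27, 25, 10, 22, 20, 17, 19.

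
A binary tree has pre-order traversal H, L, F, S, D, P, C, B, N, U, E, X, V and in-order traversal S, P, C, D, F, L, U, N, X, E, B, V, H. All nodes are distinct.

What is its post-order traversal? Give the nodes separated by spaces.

C P D S F U X E N V B L H

The first element of pre-order is the root; it splits in-order into left and right subtrees.
Root H: left subtree has 12 nodes {S, P, C, D, F, L, U, N, X, E, B, V}, right has 0 { }.
  Root L: left subtree has 5 nodes {S, P, C, D, F}, right has 6 {U, N, X, E, B, V}.
    Root F: left subtree has 4 nodes {S, P, C, D}, right has 0 { }.
      Root S: left subtree has 0 nodes { }, right has 3 {P, C, D}.
        Root D: left subtree has 2 nodes {P, C}, right has 0 { }.
          Root P: left subtree has 0 nodes { }, right has 1 {C}.
    Root B: left subtree has 4 nodes {U, N, X, E}, right has 1 {V}.
      Root N: left subtree has 1 node {U}, right has 2 {X, E}.
        Root E: left subtree has 1 node {X}, right has 0 { }.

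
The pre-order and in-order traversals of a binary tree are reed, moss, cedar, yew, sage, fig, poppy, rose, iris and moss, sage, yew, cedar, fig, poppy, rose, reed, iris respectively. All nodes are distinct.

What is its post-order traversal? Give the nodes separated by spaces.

The first element of pre-order is the root; it splits in-order into left and right subtrees.
Root reed: left subtree has 7 nodes {moss, sage, yew, cedar, fig, poppy, rose}, right has 1 {iris}.
  Root moss: left subtree has 0 nodes { }, right has 6 {sage, yew, cedar, fig, poppy, rose}.
    Root cedar: left subtree has 2 nodes {sage, yew}, right has 3 {fig, poppy, rose}.
      Root yew: left subtree has 1 node {sage}, right has 0 { }.
      Root fig: left subtree has 0 nodes { }, right has 2 {poppy, rose}.
        Root poppy: left subtree has 0 nodes { }, right has 1 {rose}.

sage yew rose poppy fig cedar moss iris reed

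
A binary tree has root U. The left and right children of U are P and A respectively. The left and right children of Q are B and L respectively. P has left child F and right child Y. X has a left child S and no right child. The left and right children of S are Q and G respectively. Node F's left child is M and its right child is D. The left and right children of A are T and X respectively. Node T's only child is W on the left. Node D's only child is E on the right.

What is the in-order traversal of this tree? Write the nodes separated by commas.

In-order visits the left subtree, then the node, then the right subtree.
At U: go left to P.
  At P: go left to F.
    At F: go left to M.
      M is a leaf — visit M.
    Visit F.
    At F: go right to D.
      At D: no left child.
      Visit D.
      At D: go right to E.
        E is a leaf — visit E.
  Visit P.
  At P: go right to Y.
    Y is a leaf — visit Y.
Visit U.
At U: go right to A.
  At A: go left to T.
    At T: go left to W.
      W is a leaf — visit W.
    Visit T.
    At T: no right child.
  Visit A.
  At A: go right to X.
    At X: go left to S.
      At S: go left to Q.
        At Q: go left to B.
          B is a leaf — visit B.
        Visit Q.
        At Q: go right to L.
          L is a leaf — visit L.
      Visit S.
      At S: go right to G.
        G is a leaf — visit G.
    Visit X.
    At X: no right child.

M, F, D, E, P, Y, U, W, T, A, B, Q, L, S, G, X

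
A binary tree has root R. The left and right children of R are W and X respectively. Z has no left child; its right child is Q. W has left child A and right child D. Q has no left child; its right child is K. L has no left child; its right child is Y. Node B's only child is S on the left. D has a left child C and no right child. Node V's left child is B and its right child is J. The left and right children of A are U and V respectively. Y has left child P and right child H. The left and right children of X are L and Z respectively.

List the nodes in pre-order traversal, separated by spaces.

Pre-order visits the node, then its left subtree, then its right subtree.
Visit R.
At R: go left to W.
  Visit W.
  At W: go left to A.
    Visit A.
    At A: go left to U.
      U is a leaf — visit U.
    At A: go right to V.
      Visit V.
      At V: go left to B.
        Visit B.
        At B: go left to S.
          S is a leaf — visit S.
        At B: no right child.
      At V: go right to J.
        J is a leaf — visit J.
  At W: go right to D.
    Visit D.
    At D: go left to C.
      C is a leaf — visit C.
    At D: no right child.
At R: go right to X.
  Visit X.
  At X: go left to L.
    Visit L.
    At L: no left child.
    At L: go right to Y.
      Visit Y.
      At Y: go left to P.
        P is a leaf — visit P.
      At Y: go right to H.
        H is a leaf — visit H.
  At X: go right to Z.
    Visit Z.
    At Z: no left child.
    At Z: go right to Q.
      Visit Q.
      At Q: no left child.
      At Q: go right to K.
        K is a leaf — visit K.

R W A U V B S J D C X L Y P H Z Q K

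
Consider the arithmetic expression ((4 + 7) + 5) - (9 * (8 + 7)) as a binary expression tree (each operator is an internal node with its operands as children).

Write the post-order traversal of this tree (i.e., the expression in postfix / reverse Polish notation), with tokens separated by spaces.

Post-order on an expression tree gives postfix notation: for each operator, emit left operand, right operand, then the operator.

4 7 + 5 + 9 8 7 + * -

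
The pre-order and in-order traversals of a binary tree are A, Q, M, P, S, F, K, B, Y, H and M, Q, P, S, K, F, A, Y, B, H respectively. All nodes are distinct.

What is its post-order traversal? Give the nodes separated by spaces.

M K F S P Q Y H B A

The first element of pre-order is the root; it splits in-order into left and right subtrees.
Root A: left subtree has 6 nodes {M, Q, P, S, K, F}, right has 3 {Y, B, H}.
  Root Q: left subtree has 1 node {M}, right has 4 {P, S, K, F}.
    Root P: left subtree has 0 nodes { }, right has 3 {S, K, F}.
      Root S: left subtree has 0 nodes { }, right has 2 {K, F}.
        Root F: left subtree has 1 node {K}, right has 0 { }.
  Root B: left subtree has 1 node {Y}, right has 1 {H}.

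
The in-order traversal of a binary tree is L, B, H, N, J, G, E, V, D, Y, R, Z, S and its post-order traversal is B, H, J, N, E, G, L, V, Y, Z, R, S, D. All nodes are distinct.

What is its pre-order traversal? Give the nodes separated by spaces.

The last element of post-order is the root; it splits in-order into left and right subtrees.
Root D: left subtree has 8 nodes {L, B, H, N, J, G, E, V}, right has 4 {Y, R, Z, S}.
  Root V: left subtree has 7 nodes {L, B, H, N, J, G, E}, right has 0 { }.
    Root L: left subtree has 0 nodes { }, right has 6 {B, H, N, J, G, E}.
      Root G: left subtree has 4 nodes {B, H, N, J}, right has 1 {E}.
        Root N: left subtree has 2 nodes {B, H}, right has 1 {J}.
          Root H: left subtree has 1 node {B}, right has 0 { }.
  Root S: left subtree has 3 nodes {Y, R, Z}, right has 0 { }.
    Root R: left subtree has 1 node {Y}, right has 1 {Z}.

D V L G N H B J E S R Y Z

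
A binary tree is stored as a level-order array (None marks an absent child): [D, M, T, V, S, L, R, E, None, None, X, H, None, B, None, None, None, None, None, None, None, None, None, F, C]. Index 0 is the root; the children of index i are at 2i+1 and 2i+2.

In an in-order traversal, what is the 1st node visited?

In-order visits the left subtree, then the node, then the right subtree.
At D: go left to M.
  At M: go left to V.
    At V: go left to E.
      E is a leaf — visit E.
    Visit V.
    At V: no right child.
  Visit M.
  At M: go right to S.
    At S: no left child.
    Visit S.
    At S: go right to X.
      X is a leaf — visit X.
Visit D.
At D: go right to T.
  At T: go left to L.
    At L: go left to H.
      At H: go left to F.
        F is a leaf — visit F.
      Visit H.
      At H: go right to C.
        C is a leaf — visit C.
    Visit L.
    At L: no right child.
  Visit T.
  At T: go right to R.
    At R: go left to B.
      B is a leaf — visit B.
    Visit R.
    At R: no right child.
Full in-order sequence: E, V, M, S, X, D, F, H, C, L, T, B, R.

E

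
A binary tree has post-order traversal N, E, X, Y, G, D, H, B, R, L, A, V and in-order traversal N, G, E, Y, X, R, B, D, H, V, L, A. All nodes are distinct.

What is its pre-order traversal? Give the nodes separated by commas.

V, R, G, N, Y, E, X, B, H, D, A, L

The last element of post-order is the root; it splits in-order into left and right subtrees.
Root V: left subtree has 9 nodes {N, G, E, Y, X, R, B, D, H}, right has 2 {L, A}.
  Root R: left subtree has 5 nodes {N, G, E, Y, X}, right has 3 {B, D, H}.
    Root G: left subtree has 1 node {N}, right has 3 {E, Y, X}.
      Root Y: left subtree has 1 node {E}, right has 1 {X}.
    Root B: left subtree has 0 nodes { }, right has 2 {D, H}.
      Root H: left subtree has 1 node {D}, right has 0 { }.
  Root A: left subtree has 1 node {L}, right has 0 { }.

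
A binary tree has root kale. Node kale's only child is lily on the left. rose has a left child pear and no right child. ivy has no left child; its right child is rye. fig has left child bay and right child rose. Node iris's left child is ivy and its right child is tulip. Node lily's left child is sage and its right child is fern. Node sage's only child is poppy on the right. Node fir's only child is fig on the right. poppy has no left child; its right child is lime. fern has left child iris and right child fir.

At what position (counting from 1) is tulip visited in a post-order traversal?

Post-order visits the left subtree, then the right subtree, then the node.
At kale: go left to lily.
  At lily: go left to sage.
    At sage: no left child.
    At sage: go right to poppy.
      At poppy: no left child.
      At poppy: go right to lime.
        lime is a leaf — visit lime.
      Visit poppy.
    Visit sage.
  At lily: go right to fern.
    At fern: go left to iris.
      At iris: go left to ivy.
        At ivy: no left child.
        At ivy: go right to rye.
          rye is a leaf — visit rye.
        Visit ivy.
      At iris: go right to tulip.
        tulip is a leaf — visit tulip.
      Visit iris.
    At fern: go right to fir.
      At fir: no left child.
      At fir: go right to fig.
        At fig: go left to bay.
          bay is a leaf — visit bay.
        At fig: go right to rose.
          At rose: go left to pear.
            pear is a leaf — visit pear.
          At rose: no right child.
          Visit rose.
        Visit fig.
      Visit fir.
    Visit fern.
  Visit lily.
At kale: no right child.
Visit kale.
Full post-order sequence: lime, poppy, sage, rye, ivy, tulip, iris, bay, pear, rose, fig, fir, fern, lily, kale.

6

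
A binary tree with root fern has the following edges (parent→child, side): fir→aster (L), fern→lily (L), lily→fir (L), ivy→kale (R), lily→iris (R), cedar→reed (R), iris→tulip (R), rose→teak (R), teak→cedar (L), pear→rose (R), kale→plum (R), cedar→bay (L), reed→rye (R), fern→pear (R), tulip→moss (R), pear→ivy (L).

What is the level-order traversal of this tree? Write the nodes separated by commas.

fern, lily, pear, fir, iris, ivy, rose, aster, tulip, kale, teak, moss, plum, cedar, bay, reed, rye

Level-order visits nodes level by level from the root, left to right within each level.
Level 0: fern
Level 1: lily, pear
Level 2: fir, iris, ivy, rose
Level 3: aster, tulip, kale, teak
Level 4: moss, plum, cedar
Level 5: bay, reed
Level 6: rye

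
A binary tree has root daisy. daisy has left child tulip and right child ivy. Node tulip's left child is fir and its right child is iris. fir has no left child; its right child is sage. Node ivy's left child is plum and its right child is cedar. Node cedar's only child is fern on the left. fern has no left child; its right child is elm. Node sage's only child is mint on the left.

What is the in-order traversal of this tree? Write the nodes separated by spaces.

fir mint sage tulip iris daisy plum ivy fern elm cedar

In-order visits the left subtree, then the node, then the right subtree.
At daisy: go left to tulip.
  At tulip: go left to fir.
    At fir: no left child.
    Visit fir.
    At fir: go right to sage.
      At sage: go left to mint.
        mint is a leaf — visit mint.
      Visit sage.
      At sage: no right child.
  Visit tulip.
  At tulip: go right to iris.
    iris is a leaf — visit iris.
Visit daisy.
At daisy: go right to ivy.
  At ivy: go left to plum.
    plum is a leaf — visit plum.
  Visit ivy.
  At ivy: go right to cedar.
    At cedar: go left to fern.
      At fern: no left child.
      Visit fern.
      At fern: go right to elm.
        elm is a leaf — visit elm.
    Visit cedar.
    At cedar: no right child.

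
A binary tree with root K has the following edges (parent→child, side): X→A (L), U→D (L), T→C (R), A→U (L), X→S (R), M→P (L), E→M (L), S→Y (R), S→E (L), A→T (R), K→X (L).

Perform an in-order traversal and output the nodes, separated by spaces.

D U A T C X P M E S Y K

In-order visits the left subtree, then the node, then the right subtree.
At K: go left to X.
  At X: go left to A.
    At A: go left to U.
      At U: go left to D.
        D is a leaf — visit D.
      Visit U.
      At U: no right child.
    Visit A.
    At A: go right to T.
      At T: no left child.
      Visit T.
      At T: go right to C.
        C is a leaf — visit C.
  Visit X.
  At X: go right to S.
    At S: go left to E.
      At E: go left to M.
        At M: go left to P.
          P is a leaf — visit P.
        Visit M.
        At M: no right child.
      Visit E.
      At E: no right child.
    Visit S.
    At S: go right to Y.
      Y is a leaf — visit Y.
Visit K.
At K: no right child.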